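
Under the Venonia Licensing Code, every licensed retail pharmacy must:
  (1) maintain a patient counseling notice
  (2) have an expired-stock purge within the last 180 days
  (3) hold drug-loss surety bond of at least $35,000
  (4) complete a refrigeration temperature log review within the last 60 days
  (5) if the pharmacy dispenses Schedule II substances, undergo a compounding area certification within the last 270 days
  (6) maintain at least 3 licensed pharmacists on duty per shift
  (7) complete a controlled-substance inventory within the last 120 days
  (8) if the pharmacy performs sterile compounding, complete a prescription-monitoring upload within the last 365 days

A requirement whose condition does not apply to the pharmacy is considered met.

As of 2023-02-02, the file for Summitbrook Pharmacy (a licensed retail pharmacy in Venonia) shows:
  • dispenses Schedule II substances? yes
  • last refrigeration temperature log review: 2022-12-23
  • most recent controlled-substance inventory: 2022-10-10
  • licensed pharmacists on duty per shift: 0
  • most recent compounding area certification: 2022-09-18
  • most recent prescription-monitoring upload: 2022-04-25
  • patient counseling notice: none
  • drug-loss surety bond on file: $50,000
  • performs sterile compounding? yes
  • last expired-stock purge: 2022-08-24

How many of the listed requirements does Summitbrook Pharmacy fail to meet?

1. patient counseling notice absent → not met
2. expired-stock purge 162 days ago vs limit 180 → met
3. drug-loss surety bond $50,000 ≥ $35,000 → met
4. refrigeration temperature log review 41 days ago vs limit 60 → met
5. condition 'dispenses Schedule II substances' holds; compounding area certification 137 days ago vs limit 270 → met
6. licensed pharmacists on duty per shift 0 < 3 → not met
7. controlled-substance inventory 115 days ago vs limit 120 → met
8. condition 'performs sterile compounding' holds; prescription-monitoring upload 283 days ago vs limit 365 → met
Not met: 2 of 8

2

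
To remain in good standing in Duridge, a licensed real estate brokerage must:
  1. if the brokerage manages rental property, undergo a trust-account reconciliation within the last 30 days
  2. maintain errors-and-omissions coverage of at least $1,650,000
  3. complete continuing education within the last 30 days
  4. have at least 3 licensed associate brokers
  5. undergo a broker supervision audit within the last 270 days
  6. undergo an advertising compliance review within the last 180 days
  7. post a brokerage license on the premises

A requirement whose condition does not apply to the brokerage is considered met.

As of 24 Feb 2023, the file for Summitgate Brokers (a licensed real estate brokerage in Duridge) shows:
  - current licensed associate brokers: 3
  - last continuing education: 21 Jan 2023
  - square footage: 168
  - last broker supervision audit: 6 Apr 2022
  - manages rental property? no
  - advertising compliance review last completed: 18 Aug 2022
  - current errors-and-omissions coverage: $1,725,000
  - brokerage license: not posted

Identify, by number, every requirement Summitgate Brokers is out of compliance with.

3, 5, 6, 7

1. condition 'manages rental property' does not hold → requirement n/a → met
2. errors-and-omissions coverage $1,725,000 ≥ $1,650,000 → met
3. continuing education 34 days ago vs limit 30 → not met
4. licensed associate brokers 3 ≥ 3 → met
5. broker supervision audit 324 days ago vs limit 270 → not met
6. advertising compliance review 190 days ago vs limit 180 → not met
7. brokerage license absent → not met
Not met: 3, 5, 6, 7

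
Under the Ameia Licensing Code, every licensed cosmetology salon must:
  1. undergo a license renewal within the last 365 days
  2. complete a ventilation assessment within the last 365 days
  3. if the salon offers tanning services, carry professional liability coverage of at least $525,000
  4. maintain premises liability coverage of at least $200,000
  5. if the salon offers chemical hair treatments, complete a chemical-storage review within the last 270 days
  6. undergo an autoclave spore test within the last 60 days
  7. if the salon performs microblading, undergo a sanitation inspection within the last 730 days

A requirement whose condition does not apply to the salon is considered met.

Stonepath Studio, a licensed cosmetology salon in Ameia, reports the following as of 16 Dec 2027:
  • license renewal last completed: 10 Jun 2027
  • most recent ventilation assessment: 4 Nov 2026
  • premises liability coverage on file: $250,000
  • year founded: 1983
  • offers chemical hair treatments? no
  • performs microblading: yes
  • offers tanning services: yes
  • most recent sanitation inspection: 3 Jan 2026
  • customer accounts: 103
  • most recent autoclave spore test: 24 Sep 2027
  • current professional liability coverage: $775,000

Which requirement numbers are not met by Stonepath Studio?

1. license renewal 189 days ago vs limit 365 → met
2. ventilation assessment 407 days ago vs limit 365 → not met
3. condition 'offers tanning services' holds; professional liability coverage $775,000 ≥ $525,000 → met
4. premises liability coverage $250,000 ≥ $200,000 → met
5. condition 'offers chemical hair treatments' does not hold → requirement n/a → met
6. autoclave spore test 83 days ago vs limit 60 → not met
7. condition 'performs microblading' holds; sanitation inspection 712 days ago vs limit 730 → met
Not met: 2, 6

2, 6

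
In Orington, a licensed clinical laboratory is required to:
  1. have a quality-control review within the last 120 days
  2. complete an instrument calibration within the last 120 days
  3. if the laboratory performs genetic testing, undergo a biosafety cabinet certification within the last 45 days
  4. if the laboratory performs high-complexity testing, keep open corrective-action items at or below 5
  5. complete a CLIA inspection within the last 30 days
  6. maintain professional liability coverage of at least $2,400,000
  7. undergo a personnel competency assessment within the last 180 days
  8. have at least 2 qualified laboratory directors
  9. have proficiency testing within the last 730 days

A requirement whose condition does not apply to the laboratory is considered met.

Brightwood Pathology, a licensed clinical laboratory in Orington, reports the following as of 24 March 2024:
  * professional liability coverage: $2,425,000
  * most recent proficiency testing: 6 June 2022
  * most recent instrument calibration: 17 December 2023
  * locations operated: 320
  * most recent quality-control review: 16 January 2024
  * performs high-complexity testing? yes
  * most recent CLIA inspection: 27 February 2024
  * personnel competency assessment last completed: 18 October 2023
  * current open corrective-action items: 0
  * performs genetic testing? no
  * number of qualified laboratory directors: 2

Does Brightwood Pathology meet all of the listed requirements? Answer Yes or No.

Yes

1. quality-control review 68 days ago vs limit 120 → met
2. instrument calibration 98 days ago vs limit 120 → met
3. condition 'performs genetic testing' does not hold → requirement n/a → met
4. condition 'performs high-complexity testing' holds; open corrective-action items 0 ≤ 5 → met
5. CLIA inspection 26 days ago vs limit 30 → met
6. professional liability coverage $2,425,000 ≥ $2,400,000 → met
7. personnel competency assessment 158 days ago vs limit 180 → met
8. qualified laboratory directors 2 ≥ 2 → met
9. proficiency testing 657 days ago vs limit 730 → met
All met.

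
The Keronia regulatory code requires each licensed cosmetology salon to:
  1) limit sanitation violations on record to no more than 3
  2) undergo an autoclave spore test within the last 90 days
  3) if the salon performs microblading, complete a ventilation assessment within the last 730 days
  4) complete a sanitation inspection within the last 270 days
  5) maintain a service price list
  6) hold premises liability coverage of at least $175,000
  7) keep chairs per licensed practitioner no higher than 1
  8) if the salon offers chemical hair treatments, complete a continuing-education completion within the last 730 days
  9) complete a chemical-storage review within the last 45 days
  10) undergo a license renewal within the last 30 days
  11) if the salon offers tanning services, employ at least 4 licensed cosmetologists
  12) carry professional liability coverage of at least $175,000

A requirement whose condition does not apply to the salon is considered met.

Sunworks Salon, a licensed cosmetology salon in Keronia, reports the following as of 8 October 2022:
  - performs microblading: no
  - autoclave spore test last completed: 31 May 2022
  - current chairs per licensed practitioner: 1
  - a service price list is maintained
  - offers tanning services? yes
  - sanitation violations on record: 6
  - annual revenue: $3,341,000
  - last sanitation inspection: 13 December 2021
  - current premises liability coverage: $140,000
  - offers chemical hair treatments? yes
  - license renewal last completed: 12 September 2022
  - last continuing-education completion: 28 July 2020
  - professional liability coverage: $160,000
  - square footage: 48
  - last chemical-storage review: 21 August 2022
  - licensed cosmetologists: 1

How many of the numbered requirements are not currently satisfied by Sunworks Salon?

1. sanitation violations on record 6 > 3 → not met
2. autoclave spore test 130 days ago vs limit 90 → not met
3. condition 'performs microblading' does not hold → requirement n/a → met
4. sanitation inspection 299 days ago vs limit 270 → not met
5. service price list present → met
6. premises liability coverage $140,000 < $175,000 → not met
7. chairs per licensed practitioner 1 ≤ 1 → met
8. condition 'offers chemical hair treatments' holds; continuing-education completion 802 days ago vs limit 730 → not met
9. chemical-storage review 48 days ago vs limit 45 → not met
10. license renewal 26 days ago vs limit 30 → met
11. condition 'offers tanning services' holds; licensed cosmetologists 1 < 4 → not met
12. professional liability coverage $160,000 < $175,000 → not met
Not met: 8 of 12

8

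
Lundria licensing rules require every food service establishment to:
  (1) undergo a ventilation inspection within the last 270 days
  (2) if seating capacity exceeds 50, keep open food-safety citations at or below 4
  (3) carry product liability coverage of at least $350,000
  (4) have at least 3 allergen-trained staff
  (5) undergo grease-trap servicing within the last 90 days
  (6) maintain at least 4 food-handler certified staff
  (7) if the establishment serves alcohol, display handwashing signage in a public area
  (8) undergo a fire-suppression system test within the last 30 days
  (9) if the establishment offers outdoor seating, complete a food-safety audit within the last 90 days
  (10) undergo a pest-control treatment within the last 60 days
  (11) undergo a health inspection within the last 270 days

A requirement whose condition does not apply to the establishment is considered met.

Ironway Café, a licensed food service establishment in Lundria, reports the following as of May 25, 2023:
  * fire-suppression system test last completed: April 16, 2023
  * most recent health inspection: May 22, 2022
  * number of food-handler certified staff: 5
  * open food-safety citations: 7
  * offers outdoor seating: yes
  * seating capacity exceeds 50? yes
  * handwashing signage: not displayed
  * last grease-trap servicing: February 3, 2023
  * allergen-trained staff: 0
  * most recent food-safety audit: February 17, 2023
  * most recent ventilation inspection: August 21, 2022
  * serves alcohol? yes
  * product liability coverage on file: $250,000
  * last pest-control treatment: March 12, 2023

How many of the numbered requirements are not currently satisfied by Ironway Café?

10

1. ventilation inspection 277 days ago vs limit 270 → not met
2. condition 'seating capacity exceeds 50' holds; open food-safety citations 7 > 4 → not met
3. product liability coverage $250,000 < $350,000 → not met
4. allergen-trained staff 0 < 3 → not met
5. grease-trap servicing 111 days ago vs limit 90 → not met
6. food-handler certified staff 5 ≥ 4 → met
7. condition 'serves alcohol' holds; handwashing signage absent → not met
8. fire-suppression system test 39 days ago vs limit 30 → not met
9. condition 'offers outdoor seating' holds; food-safety audit 97 days ago vs limit 90 → not met
10. pest-control treatment 74 days ago vs limit 60 → not met
11. health inspection 368 days ago vs limit 270 → not met
Not met: 10 of 11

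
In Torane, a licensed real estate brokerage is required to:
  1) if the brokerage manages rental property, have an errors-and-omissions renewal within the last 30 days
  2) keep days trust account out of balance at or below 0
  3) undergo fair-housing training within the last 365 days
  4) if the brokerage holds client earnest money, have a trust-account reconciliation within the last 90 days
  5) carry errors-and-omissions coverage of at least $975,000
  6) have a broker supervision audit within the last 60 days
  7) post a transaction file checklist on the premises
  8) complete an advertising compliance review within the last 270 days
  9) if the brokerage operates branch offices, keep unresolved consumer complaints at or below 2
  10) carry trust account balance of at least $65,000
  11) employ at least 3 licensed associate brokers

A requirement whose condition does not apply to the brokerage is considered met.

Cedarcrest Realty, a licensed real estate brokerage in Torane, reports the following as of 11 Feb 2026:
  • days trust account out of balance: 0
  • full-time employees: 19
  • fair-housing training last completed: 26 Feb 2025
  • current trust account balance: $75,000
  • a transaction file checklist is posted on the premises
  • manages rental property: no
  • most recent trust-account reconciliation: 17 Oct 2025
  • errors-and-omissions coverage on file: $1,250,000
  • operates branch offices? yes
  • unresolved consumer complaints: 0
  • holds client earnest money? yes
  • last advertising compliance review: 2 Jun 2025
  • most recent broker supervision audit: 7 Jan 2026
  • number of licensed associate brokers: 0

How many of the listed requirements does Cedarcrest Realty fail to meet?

2

1. condition 'manages rental property' does not hold → requirement n/a → met
2. days trust account out of balance 0 ≤ 0 → met
3. fair-housing training 350 days ago vs limit 365 → met
4. condition 'holds client earnest money' holds; trust-account reconciliation 117 days ago vs limit 90 → not met
5. errors-and-omissions coverage $1,250,000 ≥ $975,000 → met
6. broker supervision audit 35 days ago vs limit 60 → met
7. transaction file checklist present → met
8. advertising compliance review 254 days ago vs limit 270 → met
9. condition 'operates branch offices' holds; unresolved consumer complaints 0 ≤ 2 → met
10. trust account balance $75,000 ≥ $65,000 → met
11. licensed associate brokers 0 < 3 → not met
Not met: 2 of 11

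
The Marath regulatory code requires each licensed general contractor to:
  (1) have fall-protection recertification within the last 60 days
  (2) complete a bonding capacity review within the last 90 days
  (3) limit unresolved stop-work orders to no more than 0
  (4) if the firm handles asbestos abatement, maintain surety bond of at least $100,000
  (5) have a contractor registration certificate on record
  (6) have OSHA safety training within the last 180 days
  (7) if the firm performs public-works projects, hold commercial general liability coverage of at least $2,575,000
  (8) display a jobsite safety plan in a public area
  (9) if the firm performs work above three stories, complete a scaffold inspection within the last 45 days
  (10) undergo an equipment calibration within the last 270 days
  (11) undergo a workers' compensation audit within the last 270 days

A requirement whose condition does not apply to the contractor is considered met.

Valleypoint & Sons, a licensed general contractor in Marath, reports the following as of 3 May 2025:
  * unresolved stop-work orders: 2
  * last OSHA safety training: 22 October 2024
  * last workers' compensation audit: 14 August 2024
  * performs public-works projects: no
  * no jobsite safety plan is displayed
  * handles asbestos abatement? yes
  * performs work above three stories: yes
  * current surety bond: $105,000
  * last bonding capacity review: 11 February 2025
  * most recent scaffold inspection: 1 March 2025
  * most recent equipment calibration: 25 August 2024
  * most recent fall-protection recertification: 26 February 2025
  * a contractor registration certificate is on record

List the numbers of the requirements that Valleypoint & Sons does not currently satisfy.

1. fall-protection recertification 66 days ago vs limit 60 → not met
2. bonding capacity review 81 days ago vs limit 90 → met
3. unresolved stop-work orders 2 > 0 → not met
4. condition 'handles asbestos abatement' holds; surety bond $105,000 ≥ $100,000 → met
5. contractor registration certificate present → met
6. OSHA safety training 193 days ago vs limit 180 → not met
7. condition 'performs public-works projects' does not hold → requirement n/a → met
8. jobsite safety plan absent → not met
9. condition 'performs work above three stories' holds; scaffold inspection 63 days ago vs limit 45 → not met
10. equipment calibration 251 days ago vs limit 270 → met
11. workers' compensation audit 262 days ago vs limit 270 → met
Not met: 1, 3, 6, 8, 9

1, 3, 6, 8, 9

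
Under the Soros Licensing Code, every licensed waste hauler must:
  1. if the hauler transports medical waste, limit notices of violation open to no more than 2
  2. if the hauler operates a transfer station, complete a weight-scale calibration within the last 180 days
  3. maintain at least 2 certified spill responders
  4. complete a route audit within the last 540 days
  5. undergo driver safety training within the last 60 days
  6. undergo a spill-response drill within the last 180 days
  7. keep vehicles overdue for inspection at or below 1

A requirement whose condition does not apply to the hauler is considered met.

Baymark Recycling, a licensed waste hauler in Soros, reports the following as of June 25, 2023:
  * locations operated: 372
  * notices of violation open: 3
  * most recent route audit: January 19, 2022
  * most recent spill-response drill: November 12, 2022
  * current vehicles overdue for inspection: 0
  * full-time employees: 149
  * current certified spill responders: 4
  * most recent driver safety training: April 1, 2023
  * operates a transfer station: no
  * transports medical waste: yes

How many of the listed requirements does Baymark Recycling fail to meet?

1. condition 'transports medical waste' holds; notices of violation open 3 > 2 → not met
2. condition 'operates a transfer station' does not hold → requirement n/a → met
3. certified spill responders 4 ≥ 2 → met
4. route audit 522 days ago vs limit 540 → met
5. driver safety training 85 days ago vs limit 60 → not met
6. spill-response drill 225 days ago vs limit 180 → not met
7. vehicles overdue for inspection 0 ≤ 1 → met
Not met: 3 of 7

3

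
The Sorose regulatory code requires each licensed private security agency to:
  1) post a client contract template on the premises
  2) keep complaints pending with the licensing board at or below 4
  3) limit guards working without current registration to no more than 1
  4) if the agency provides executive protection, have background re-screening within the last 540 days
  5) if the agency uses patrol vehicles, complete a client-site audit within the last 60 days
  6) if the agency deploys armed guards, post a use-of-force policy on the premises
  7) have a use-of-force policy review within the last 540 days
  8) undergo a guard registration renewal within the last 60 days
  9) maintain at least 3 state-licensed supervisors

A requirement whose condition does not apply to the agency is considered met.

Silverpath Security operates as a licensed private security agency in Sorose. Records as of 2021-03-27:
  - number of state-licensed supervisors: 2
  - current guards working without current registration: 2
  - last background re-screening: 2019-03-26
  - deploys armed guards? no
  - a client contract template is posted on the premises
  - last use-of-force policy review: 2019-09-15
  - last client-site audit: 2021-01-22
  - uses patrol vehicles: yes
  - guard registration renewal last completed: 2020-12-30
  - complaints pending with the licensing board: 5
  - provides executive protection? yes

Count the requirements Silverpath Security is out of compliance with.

7

1. client contract template present → met
2. complaints pending with the licensing board 5 > 4 → not met
3. guards working without current registration 2 > 1 → not met
4. condition 'provides executive protection' holds; background re-screening 732 days ago vs limit 540 → not met
5. condition 'uses patrol vehicles' holds; client-site audit 64 days ago vs limit 60 → not met
6. condition 'deploys armed guards' does not hold → requirement n/a → met
7. use-of-force policy review 559 days ago vs limit 540 → not met
8. guard registration renewal 87 days ago vs limit 60 → not met
9. state-licensed supervisors 2 < 3 → not met
Not met: 7 of 9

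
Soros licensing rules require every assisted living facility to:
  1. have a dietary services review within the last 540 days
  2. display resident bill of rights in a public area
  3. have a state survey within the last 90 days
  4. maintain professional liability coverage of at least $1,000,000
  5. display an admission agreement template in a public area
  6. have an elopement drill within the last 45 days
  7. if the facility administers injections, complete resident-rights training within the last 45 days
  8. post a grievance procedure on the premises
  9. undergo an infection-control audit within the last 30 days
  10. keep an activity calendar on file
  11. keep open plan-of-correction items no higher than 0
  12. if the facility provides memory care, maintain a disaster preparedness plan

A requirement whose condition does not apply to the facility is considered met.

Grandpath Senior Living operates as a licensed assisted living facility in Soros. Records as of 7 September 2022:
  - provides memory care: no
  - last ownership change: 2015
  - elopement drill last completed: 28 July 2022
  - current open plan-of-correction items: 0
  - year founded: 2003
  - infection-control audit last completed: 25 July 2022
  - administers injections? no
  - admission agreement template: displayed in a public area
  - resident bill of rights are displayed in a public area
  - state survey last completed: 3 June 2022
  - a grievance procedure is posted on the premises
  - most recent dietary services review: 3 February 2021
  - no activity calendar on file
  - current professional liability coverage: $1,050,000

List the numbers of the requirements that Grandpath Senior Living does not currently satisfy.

1, 3, 9, 10

1. dietary services review 581 days ago vs limit 540 → not met
2. resident bill of rights present → met
3. state survey 96 days ago vs limit 90 → not met
4. professional liability coverage $1,050,000 ≥ $1,000,000 → met
5. admission agreement template present → met
6. elopement drill 41 days ago vs limit 45 → met
7. condition 'administers injections' does not hold → requirement n/a → met
8. grievance procedure present → met
9. infection-control audit 44 days ago vs limit 30 → not met
10. activity calendar absent → not met
11. open plan-of-correction items 0 ≤ 0 → met
12. condition 'provides memory care' does not hold → requirement n/a → met
Not met: 1, 3, 9, 10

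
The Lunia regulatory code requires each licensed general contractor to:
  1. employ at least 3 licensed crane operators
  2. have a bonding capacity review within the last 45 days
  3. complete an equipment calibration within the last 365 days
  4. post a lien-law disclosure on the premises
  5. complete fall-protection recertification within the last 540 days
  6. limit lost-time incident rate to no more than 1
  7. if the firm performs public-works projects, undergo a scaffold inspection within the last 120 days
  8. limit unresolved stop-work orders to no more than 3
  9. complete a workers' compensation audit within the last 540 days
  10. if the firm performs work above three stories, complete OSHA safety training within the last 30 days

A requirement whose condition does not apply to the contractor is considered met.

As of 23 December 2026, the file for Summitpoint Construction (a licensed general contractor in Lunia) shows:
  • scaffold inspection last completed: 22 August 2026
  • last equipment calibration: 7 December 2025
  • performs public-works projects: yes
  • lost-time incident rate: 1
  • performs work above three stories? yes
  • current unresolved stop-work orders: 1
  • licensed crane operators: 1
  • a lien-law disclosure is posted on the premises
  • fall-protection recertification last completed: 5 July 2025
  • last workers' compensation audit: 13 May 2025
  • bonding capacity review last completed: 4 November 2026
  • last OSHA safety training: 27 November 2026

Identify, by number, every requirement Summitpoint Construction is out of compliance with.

1. licensed crane operators 1 < 3 → not met
2. bonding capacity review 49 days ago vs limit 45 → not met
3. equipment calibration 381 days ago vs limit 365 → not met
4. lien-law disclosure present → met
5. fall-protection recertification 536 days ago vs limit 540 → met
6. lost-time incident rate 1 ≤ 1 → met
7. condition 'performs public-works projects' holds; scaffold inspection 123 days ago vs limit 120 → not met
8. unresolved stop-work orders 1 ≤ 3 → met
9. workers' compensation audit 589 days ago vs limit 540 → not met
10. condition 'performs work above three stories' holds; OSHA safety training 26 days ago vs limit 30 → met
Not met: 1, 2, 3, 7, 9

1, 2, 3, 7, 9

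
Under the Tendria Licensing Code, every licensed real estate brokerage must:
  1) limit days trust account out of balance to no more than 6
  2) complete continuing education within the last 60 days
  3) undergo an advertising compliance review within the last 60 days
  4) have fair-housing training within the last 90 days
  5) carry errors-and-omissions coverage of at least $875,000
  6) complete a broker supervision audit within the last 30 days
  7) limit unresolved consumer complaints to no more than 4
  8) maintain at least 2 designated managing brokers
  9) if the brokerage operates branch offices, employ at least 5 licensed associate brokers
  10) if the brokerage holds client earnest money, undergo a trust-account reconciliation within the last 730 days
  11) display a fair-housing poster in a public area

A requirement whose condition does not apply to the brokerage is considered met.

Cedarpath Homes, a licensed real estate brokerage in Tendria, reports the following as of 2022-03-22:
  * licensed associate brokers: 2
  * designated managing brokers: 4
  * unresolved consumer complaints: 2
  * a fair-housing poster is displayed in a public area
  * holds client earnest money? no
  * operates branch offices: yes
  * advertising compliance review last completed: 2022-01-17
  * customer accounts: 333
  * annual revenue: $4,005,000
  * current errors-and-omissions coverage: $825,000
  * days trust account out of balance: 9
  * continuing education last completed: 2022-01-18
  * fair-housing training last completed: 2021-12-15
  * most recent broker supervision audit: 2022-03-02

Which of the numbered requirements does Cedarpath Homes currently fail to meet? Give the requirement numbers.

1, 2, 3, 4, 5, 9

1. days trust account out of balance 9 > 6 → not met
2. continuing education 63 days ago vs limit 60 → not met
3. advertising compliance review 64 days ago vs limit 60 → not met
4. fair-housing training 97 days ago vs limit 90 → not met
5. errors-and-omissions coverage $825,000 < $875,000 → not met
6. broker supervision audit 20 days ago vs limit 30 → met
7. unresolved consumer complaints 2 ≤ 4 → met
8. designated managing brokers 4 ≥ 2 → met
9. condition 'operates branch offices' holds; licensed associate brokers 2 < 5 → not met
10. condition 'holds client earnest money' does not hold → requirement n/a → met
11. fair-housing poster present → met
Not met: 1, 2, 3, 4, 5, 9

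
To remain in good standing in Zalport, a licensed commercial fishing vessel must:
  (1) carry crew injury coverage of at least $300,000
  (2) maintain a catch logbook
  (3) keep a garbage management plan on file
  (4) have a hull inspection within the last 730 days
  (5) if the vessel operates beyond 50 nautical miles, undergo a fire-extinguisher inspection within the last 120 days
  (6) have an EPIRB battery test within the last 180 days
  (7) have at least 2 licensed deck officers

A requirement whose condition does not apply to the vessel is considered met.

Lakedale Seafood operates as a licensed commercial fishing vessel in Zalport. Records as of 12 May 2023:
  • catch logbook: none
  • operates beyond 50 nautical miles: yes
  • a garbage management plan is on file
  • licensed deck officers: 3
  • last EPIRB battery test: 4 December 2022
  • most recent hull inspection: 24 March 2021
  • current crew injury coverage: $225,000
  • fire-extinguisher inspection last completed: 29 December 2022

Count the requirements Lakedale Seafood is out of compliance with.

1. crew injury coverage $225,000 < $300,000 → not met
2. catch logbook absent → not met
3. garbage management plan present → met
4. hull inspection 779 days ago vs limit 730 → not met
5. condition 'operates beyond 50 nautical miles' holds; fire-extinguisher inspection 134 days ago vs limit 120 → not met
6. EPIRB battery test 159 days ago vs limit 180 → met
7. licensed deck officers 3 ≥ 2 → met
Not met: 4 of 7

4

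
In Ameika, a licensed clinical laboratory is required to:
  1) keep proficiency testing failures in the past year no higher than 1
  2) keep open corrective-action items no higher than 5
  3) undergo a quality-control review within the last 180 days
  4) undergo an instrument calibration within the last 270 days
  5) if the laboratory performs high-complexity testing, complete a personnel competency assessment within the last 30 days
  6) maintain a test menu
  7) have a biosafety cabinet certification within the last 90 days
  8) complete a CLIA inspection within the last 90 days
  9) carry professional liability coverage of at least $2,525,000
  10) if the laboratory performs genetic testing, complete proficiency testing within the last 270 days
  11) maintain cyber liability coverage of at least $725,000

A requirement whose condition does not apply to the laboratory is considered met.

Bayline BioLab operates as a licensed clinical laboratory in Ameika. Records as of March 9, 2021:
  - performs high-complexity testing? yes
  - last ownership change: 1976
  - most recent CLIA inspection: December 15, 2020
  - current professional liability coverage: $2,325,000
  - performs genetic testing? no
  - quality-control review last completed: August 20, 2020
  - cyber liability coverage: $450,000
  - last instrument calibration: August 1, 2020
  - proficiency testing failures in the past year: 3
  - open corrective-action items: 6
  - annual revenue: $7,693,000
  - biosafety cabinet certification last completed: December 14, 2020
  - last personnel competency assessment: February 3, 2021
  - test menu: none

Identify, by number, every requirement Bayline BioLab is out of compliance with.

1, 2, 3, 5, 6, 9, 11

1. proficiency testing failures in the past year 3 > 1 → not met
2. open corrective-action items 6 > 5 → not met
3. quality-control review 201 days ago vs limit 180 → not met
4. instrument calibration 220 days ago vs limit 270 → met
5. condition 'performs high-complexity testing' holds; personnel competency assessment 34 days ago vs limit 30 → not met
6. test menu absent → not met
7. biosafety cabinet certification 85 days ago vs limit 90 → met
8. CLIA inspection 84 days ago vs limit 90 → met
9. professional liability coverage $2,325,000 < $2,525,000 → not met
10. condition 'performs genetic testing' does not hold → requirement n/a → met
11. cyber liability coverage $450,000 < $725,000 → not met
Not met: 1, 2, 3, 5, 6, 9, 11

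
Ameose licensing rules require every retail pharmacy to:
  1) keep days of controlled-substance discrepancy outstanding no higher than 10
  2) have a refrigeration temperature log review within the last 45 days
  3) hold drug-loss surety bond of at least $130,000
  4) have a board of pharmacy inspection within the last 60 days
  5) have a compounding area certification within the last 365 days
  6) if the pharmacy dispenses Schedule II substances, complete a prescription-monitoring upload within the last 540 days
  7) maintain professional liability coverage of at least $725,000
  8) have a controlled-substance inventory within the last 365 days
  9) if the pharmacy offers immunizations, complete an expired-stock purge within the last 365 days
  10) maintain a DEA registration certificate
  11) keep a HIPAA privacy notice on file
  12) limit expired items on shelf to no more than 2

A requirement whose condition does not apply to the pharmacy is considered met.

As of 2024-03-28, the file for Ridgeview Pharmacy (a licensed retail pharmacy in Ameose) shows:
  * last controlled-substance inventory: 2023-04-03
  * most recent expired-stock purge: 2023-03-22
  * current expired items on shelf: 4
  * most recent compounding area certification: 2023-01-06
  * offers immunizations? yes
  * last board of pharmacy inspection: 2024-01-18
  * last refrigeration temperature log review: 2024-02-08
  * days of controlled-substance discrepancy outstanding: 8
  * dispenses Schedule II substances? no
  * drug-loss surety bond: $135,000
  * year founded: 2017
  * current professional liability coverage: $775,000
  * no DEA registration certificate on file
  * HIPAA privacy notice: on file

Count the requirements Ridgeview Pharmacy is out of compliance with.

1. days of controlled-substance discrepancy outstanding 8 ≤ 10 → met
2. refrigeration temperature log review 49 days ago vs limit 45 → not met
3. drug-loss surety bond $135,000 ≥ $130,000 → met
4. board of pharmacy inspection 70 days ago vs limit 60 → not met
5. compounding area certification 447 days ago vs limit 365 → not met
6. condition 'dispenses Schedule II substances' does not hold → requirement n/a → met
7. professional liability coverage $775,000 ≥ $725,000 → met
8. controlled-substance inventory 360 days ago vs limit 365 → met
9. condition 'offers immunizations' holds; expired-stock purge 372 days ago vs limit 365 → not met
10. DEA registration certificate absent → not met
11. HIPAA privacy notice present → met
12. expired items on shelf 4 > 2 → not met
Not met: 6 of 12

6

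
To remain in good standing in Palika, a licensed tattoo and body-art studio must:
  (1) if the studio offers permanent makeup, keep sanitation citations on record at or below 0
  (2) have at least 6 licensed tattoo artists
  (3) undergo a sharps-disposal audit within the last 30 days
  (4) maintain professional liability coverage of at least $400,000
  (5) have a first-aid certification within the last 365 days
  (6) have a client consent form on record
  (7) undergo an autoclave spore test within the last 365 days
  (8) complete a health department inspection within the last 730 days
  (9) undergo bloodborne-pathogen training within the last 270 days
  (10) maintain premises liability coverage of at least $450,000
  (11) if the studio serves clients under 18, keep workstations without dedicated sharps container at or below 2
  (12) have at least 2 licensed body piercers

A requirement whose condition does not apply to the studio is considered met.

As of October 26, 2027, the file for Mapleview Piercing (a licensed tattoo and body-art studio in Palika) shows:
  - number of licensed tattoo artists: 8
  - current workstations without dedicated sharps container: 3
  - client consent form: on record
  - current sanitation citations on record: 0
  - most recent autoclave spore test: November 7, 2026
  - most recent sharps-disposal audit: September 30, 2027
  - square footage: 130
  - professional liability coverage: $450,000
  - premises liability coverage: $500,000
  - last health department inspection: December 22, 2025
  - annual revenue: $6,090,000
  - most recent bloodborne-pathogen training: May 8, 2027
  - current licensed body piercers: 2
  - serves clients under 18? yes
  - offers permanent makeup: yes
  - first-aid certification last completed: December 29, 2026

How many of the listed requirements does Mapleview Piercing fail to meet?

1

1. condition 'offers permanent makeup' holds; sanitation citations on record 0 ≤ 0 → met
2. licensed tattoo artists 8 ≥ 6 → met
3. sharps-disposal audit 26 days ago vs limit 30 → met
4. professional liability coverage $450,000 ≥ $400,000 → met
5. first-aid certification 301 days ago vs limit 365 → met
6. client consent form present → met
7. autoclave spore test 353 days ago vs limit 365 → met
8. health department inspection 673 days ago vs limit 730 → met
9. bloodborne-pathogen training 171 days ago vs limit 270 → met
10. premises liability coverage $500,000 ≥ $450,000 → met
11. condition 'serves clients under 18' holds; workstations without dedicated sharps container 3 > 2 → not met
12. licensed body piercers 2 ≥ 2 → met
Not met: 1 of 12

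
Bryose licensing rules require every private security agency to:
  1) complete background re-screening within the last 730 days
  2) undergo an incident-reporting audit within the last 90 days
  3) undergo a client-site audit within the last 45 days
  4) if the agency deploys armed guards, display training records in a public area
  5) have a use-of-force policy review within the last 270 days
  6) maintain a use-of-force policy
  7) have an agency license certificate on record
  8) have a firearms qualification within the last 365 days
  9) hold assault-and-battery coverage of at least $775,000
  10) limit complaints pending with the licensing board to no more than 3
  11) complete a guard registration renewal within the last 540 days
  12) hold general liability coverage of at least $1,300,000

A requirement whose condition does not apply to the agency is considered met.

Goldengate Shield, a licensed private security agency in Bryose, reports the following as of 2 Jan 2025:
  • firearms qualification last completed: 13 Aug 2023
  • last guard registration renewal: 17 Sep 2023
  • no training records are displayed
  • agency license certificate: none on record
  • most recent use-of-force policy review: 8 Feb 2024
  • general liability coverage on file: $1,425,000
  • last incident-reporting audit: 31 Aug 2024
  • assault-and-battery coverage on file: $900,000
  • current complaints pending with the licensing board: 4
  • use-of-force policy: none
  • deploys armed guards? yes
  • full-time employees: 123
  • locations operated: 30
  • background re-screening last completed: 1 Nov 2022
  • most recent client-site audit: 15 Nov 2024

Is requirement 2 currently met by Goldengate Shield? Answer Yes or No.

No

2. incident-reporting audit 124 days ago vs limit 90 → not met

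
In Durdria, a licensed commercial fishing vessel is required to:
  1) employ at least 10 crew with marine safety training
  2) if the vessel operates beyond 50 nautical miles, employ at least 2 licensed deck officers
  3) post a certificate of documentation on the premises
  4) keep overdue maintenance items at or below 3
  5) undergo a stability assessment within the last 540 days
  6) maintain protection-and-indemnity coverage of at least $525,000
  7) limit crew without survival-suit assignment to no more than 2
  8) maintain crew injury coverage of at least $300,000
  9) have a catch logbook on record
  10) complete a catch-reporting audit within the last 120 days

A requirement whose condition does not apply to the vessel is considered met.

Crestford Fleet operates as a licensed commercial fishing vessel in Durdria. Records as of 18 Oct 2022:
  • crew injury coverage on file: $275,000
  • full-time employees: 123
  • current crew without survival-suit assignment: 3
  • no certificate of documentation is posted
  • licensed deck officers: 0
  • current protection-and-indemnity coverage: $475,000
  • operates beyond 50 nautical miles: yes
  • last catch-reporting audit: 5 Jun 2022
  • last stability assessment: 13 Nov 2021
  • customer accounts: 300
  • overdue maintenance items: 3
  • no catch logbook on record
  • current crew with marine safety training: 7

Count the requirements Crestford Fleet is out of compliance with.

8

1. crew with marine safety training 7 < 10 → not met
2. condition 'operates beyond 50 nautical miles' holds; licensed deck officers 0 < 2 → not met
3. certificate of documentation absent → not met
4. overdue maintenance items 3 ≤ 3 → met
5. stability assessment 339 days ago vs limit 540 → met
6. protection-and-indemnity coverage $475,000 < $525,000 → not met
7. crew without survival-suit assignment 3 > 2 → not met
8. crew injury coverage $275,000 < $300,000 → not met
9. catch logbook absent → not met
10. catch-reporting audit 135 days ago vs limit 120 → not met
Not met: 8 of 10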